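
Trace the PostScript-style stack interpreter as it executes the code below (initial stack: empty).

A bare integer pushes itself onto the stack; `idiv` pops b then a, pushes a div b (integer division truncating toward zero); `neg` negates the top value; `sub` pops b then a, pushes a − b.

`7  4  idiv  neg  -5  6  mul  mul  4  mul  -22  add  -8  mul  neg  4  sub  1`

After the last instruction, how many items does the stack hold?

7     7
4     7 4
idiv  1
neg   -1
-5    -1 -5
6     -1 -5 6
mul   -1 -30
mul   30
4     30 4
mul   120
-22   120 -22
add   98
-8    98 -8
mul   -784
neg   784
4     784 4
sub   780
1     780 1

2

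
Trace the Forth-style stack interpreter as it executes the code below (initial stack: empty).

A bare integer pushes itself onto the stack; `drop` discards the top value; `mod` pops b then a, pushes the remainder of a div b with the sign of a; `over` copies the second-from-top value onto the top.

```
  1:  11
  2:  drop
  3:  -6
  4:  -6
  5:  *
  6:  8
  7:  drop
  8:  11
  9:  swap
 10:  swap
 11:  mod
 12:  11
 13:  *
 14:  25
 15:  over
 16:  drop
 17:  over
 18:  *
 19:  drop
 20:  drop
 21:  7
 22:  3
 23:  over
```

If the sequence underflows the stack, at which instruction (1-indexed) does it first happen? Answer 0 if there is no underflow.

0

11   : [11]
drop : []
-6   : [-6]
-6   : [-6, -6]
*    : [36]
8    : [36, 8]
drop : [36]
11   : [36, 11]
swap : [11, 36]
swap : [36, 11]
mod  : [3]
11   : [3, 11]
*    : [33]
25   : [33, 25]
over : [33, 25, 33]
drop : [33, 25]
over : [33, 25, 33]
*    : [33, 825]
drop : [33]
drop : []
7    : [7]
3    : [7, 3]
over : [7, 3, 7]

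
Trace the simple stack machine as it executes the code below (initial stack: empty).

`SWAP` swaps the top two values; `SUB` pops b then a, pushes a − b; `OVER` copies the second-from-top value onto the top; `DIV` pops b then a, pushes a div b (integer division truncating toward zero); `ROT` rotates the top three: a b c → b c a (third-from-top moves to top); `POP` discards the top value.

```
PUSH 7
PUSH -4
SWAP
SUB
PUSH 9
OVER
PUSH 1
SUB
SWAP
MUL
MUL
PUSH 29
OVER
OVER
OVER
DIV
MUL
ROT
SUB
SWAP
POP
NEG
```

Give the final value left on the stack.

PUSH 7  → 7
PUSH -4 → 7 -4
SWAP    → -4 7
SUB     → -11
PUSH 9  → -11 9
OVER    → -11 9 -11
PUSH 1  → -11 9 -11 1
SUB     → -11 9 -12
SWAP    → -11 -12 9
MUL     → -11 -108
MUL     → 1188
PUSH 29 → 1188 29
OVER    → 1188 29 1188
OVER    → 1188 29 1188 29
OVER    → 1188 29 1188 29 1188
DIV     → 1188 29 1188 0
MUL     → 1188 29 0
ROT     → 29 0 1188
SUB     → 29 -1188
SWAP    → -1188 29
POP     → -1188
NEG     → 1188

1188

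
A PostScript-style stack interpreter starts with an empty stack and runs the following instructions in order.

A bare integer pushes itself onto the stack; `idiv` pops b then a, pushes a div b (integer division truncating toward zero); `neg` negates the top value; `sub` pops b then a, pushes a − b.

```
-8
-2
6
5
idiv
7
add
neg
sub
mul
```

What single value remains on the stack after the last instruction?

-48

-8   → -8
-2   → -8 -2
6    → -8 -2 6
5    → -8 -2 6 5
idiv → -8 -2 1
7    → -8 -2 1 7
add  → -8 -2 8
neg  → -8 -2 -8
sub  → -8 6
mul  → -48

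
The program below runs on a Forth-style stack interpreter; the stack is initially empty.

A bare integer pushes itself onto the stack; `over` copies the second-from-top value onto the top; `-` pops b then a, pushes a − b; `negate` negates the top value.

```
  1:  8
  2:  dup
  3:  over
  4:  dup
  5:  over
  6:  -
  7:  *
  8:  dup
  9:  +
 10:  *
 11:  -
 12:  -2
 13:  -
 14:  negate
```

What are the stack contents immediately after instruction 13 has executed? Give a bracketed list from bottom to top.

8     8
dup   8 8
over  8 8 8
dup   8 8 8 8
over  8 8 8 8 8
-     8 8 8 0
*     8 8 0
dup   8 8 0 0
+     8 8 0
*     8 0
-     8
-2    8 -2
-     10

[10]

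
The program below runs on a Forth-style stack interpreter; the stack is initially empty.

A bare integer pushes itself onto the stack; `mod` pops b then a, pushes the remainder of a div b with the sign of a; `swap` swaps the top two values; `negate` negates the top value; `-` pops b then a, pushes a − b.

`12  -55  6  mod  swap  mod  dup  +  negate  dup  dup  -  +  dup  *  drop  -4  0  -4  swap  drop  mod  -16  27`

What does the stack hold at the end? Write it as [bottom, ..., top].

[0, -16, 27]

12     -> 12
-55    -> 12 -55
6      -> 12 -55 6
mod    -> 12 -1
swap   -> -1 12
mod    -> -1
dup    -> -1 -1
+      -> -2
negate -> 2
dup    -> 2 2
dup    -> 2 2 2
-      -> 2 0
+      -> 2
dup    -> 2 2
*      -> 4
drop   -> (empty)
-4     -> -4
0      -> -4 0
-4     -> -4 0 -4
swap   -> -4 -4 0
drop   -> -4 -4
mod    -> 0
-16    -> 0 -16
27     -> 0 -16 27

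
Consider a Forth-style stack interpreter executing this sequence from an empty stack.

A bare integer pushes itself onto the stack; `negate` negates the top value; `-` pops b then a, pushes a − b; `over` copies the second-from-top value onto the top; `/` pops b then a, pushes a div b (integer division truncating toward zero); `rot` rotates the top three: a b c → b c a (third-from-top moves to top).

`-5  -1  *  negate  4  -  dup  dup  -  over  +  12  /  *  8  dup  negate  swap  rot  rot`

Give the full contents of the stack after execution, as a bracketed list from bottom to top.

[8, 0, -8]

-5     → -5
-1     → -5 -1
*      → 5
negate → -5
4      → -5 4
-      → -9
dup    → -9 -9
dup    → -9 -9 -9
-      → -9 0
over   → -9 0 -9
+      → -9 -9
12     → -9 -9 12
/      → -9 0
*      → 0
8      → 0 8
dup    → 0 8 8
negate → 0 8 -8
swap   → 0 -8 8
rot    → -8 8 0
rot    → 8 0 -8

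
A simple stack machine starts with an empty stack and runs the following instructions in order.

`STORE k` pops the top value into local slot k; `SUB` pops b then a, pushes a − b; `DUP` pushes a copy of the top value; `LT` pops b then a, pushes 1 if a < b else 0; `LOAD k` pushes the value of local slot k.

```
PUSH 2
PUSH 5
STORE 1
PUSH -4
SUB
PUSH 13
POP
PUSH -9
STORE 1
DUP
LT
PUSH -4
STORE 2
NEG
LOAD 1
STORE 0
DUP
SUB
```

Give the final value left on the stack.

0

PUSH 2  → 2
PUSH 5  → 2 5
STORE 1 → 2
PUSH -4 → 2 -4
SUB     → 6
PUSH 13 → 6 13
POP     → 6
PUSH -9 → 6 -9
STORE 1 → 6
DUP     → 6 6
LT      → 0
PUSH -4 → 0 -4
STORE 2 → 0
NEG     → 0
LOAD 1  → 0 -9
STORE 0 → 0
DUP     → 0 0
SUB     → 0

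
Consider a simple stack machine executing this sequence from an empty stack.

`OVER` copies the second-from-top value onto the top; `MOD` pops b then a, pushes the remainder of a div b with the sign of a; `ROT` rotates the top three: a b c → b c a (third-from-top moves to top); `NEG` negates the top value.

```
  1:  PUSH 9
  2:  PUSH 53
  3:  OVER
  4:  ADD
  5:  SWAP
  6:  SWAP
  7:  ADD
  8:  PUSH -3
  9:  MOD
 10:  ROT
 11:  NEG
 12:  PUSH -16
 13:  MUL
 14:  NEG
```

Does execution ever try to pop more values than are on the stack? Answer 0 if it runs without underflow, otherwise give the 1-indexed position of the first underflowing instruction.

PUSH 9  → [9]
PUSH 53 → [9, 53]
OVER    → [9, 53, 9]
ADD     → [9, 62]
SWAP    → [62, 9]
SWAP    → [9, 62]
ADD     → [71]
PUSH -3 → [71, -3]
MOD     → [2]
ROT  — needs 3 operands, stack has 1 → underflow

10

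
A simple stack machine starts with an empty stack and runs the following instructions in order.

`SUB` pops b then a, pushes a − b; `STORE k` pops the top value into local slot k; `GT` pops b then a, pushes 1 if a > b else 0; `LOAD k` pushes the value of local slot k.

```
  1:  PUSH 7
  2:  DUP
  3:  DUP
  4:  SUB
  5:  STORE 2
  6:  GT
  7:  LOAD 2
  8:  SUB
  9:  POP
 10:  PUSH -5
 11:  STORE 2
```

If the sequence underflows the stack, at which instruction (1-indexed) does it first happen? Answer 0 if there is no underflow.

6

PUSH 7   7
DUP      7 7
DUP      7 7 7
SUB      7 0
STORE 2  7
GT  — needs 2 operands, stack has 1 → underflow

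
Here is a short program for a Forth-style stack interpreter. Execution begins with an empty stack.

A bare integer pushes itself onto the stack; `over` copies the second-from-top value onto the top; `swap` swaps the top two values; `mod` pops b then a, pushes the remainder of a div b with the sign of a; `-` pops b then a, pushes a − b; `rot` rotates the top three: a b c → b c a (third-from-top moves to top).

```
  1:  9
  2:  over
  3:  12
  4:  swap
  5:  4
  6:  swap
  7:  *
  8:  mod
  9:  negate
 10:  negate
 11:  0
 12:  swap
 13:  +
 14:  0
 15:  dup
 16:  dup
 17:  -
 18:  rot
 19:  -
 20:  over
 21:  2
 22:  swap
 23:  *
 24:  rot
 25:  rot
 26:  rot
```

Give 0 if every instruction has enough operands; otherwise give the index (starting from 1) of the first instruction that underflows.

9  9
over  — needs 2 operands, stack has 1 → underflow

2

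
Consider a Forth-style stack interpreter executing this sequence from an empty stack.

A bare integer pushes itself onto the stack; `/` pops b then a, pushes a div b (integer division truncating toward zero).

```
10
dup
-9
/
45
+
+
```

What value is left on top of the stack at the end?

54

10  → 10
dup → 10 10
-9  → 10 10 -9
/   → 10 -1
45  → 10 -1 45
+   → 10 44
+   → 54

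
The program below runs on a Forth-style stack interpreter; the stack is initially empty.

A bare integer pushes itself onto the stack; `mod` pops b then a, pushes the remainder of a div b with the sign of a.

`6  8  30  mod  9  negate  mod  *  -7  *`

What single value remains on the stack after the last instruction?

-336

6      → 6
8      → 6 8
30     → 6 8 30
mod    → 6 8
9      → 6 8 9
negate → 6 8 -9
mod    → 6 8
*      → 48
-7     → 48 -7
*      → -336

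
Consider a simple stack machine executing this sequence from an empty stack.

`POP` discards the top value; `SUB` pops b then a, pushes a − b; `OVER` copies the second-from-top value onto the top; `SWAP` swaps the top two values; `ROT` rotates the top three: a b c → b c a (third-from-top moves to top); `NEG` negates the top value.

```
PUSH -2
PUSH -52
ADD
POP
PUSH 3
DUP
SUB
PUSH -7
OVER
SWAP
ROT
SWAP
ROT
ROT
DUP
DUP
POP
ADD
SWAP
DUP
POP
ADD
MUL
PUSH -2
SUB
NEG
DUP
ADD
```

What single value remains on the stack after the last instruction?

PUSH -2   [-2]
PUSH -52  [-2, -52]
ADD       [-54]
POP       []
PUSH 3    [3]
DUP       [3, 3]
SUB       [0]
PUSH -7   [0, -7]
OVER      [0, -7, 0]
SWAP      [0, 0, -7]
ROT       [0, -7, 0]
SWAP      [0, 0, -7]
ROT       [0, -7, 0]
ROT       [-7, 0, 0]
DUP       [-7, 0, 0, 0]
DUP       [-7, 0, 0, 0, 0]
POP       [-7, 0, 0, 0]
ADD       [-7, 0, 0]
SWAP      [-7, 0, 0]
DUP       [-7, 0, 0, 0]
POP       [-7, 0, 0]
ADD       [-7, 0]
MUL       [0]
PUSH -2   [0, -2]
SUB       [2]
NEG       [-2]
DUP       [-2, -2]
ADD       [-4]

-4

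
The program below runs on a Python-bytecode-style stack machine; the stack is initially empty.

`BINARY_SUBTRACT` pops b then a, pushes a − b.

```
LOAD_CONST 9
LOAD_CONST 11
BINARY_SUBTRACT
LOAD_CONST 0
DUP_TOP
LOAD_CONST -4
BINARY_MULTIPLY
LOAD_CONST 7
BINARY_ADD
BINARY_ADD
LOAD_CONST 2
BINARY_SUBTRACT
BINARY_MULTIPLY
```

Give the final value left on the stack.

LOAD_CONST 9     [9]
LOAD_CONST 11    [9, 11]
BINARY_SUBTRACT  [-2]
LOAD_CONST 0     [-2, 0]
DUP_TOP          [-2, 0, 0]
LOAD_CONST -4    [-2, 0, 0, -4]
BINARY_MULTIPLY  [-2, 0, 0]
LOAD_CONST 7     [-2, 0, 0, 7]
BINARY_ADD       [-2, 0, 7]
BINARY_ADD       [-2, 7]
LOAD_CONST 2     [-2, 7, 2]
BINARY_SUBTRACT  [-2, 5]
BINARY_MULTIPLY  [-10]

-10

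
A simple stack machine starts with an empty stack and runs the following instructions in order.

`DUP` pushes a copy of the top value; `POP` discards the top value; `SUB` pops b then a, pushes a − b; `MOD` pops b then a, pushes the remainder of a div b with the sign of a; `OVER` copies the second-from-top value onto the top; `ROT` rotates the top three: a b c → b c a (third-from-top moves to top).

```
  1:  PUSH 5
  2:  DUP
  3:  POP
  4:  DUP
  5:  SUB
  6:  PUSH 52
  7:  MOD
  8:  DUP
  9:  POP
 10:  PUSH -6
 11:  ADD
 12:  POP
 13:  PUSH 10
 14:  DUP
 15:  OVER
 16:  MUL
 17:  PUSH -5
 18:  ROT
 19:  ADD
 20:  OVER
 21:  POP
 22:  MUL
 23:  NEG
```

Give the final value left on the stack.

-500

PUSH 5  -> [5]
DUP     -> [5, 5]
POP     -> [5]
DUP     -> [5, 5]
SUB     -> [0]
PUSH 52 -> [0, 52]
MOD     -> [0]
DUP     -> [0, 0]
POP     -> [0]
PUSH -6 -> [0, -6]
ADD     -> [-6]
POP     -> []
PUSH 10 -> [10]
DUP     -> [10, 10]
OVER    -> [10, 10, 10]
MUL     -> [10, 100]
PUSH -5 -> [10, 100, -5]
ROT     -> [100, -5, 10]
ADD     -> [100, 5]
OVER    -> [100, 5, 100]
POP     -> [100, 5]
MUL     -> [500]
NEG     -> [-500]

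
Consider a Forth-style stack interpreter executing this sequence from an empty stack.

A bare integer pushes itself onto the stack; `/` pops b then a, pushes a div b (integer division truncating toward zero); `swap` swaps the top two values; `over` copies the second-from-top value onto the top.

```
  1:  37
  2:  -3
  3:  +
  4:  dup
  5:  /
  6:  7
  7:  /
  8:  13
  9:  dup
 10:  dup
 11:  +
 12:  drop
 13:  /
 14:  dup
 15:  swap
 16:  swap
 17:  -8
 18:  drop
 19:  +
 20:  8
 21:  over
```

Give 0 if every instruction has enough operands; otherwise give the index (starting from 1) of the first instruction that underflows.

0

37   -> 37
-3   -> 37 -3
+    -> 34
dup  -> 34 34
/    -> 1
7    -> 1 7
/    -> 0
13   -> 0 13
dup  -> 0 13 13
dup  -> 0 13 13 13
+    -> 0 13 26
drop -> 0 13
/    -> 0
dup  -> 0 0
swap -> 0 0
swap -> 0 0
-8   -> 0 0 -8
drop -> 0 0
+    -> 0
8    -> 0 8
over -> 0 8 0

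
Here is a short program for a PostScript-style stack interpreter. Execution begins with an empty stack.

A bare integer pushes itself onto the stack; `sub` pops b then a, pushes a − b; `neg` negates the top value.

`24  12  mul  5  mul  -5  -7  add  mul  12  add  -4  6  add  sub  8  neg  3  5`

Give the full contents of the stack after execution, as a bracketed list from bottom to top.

[-17270, -8, 3, 5]

24   [24]
12   [24, 12]
mul  [288]
5    [288, 5]
mul  [1440]
-5   [1440, -5]
-7   [1440, -5, -7]
add  [1440, -12]
mul  [-17280]
12   [-17280, 12]
add  [-17268]
-4   [-17268, -4]
6    [-17268, -4, 6]
add  [-17268, 2]
sub  [-17270]
8    [-17270, 8]
neg  [-17270, -8]
3    [-17270, -8, 3]
5    [-17270, -8, 3, 5]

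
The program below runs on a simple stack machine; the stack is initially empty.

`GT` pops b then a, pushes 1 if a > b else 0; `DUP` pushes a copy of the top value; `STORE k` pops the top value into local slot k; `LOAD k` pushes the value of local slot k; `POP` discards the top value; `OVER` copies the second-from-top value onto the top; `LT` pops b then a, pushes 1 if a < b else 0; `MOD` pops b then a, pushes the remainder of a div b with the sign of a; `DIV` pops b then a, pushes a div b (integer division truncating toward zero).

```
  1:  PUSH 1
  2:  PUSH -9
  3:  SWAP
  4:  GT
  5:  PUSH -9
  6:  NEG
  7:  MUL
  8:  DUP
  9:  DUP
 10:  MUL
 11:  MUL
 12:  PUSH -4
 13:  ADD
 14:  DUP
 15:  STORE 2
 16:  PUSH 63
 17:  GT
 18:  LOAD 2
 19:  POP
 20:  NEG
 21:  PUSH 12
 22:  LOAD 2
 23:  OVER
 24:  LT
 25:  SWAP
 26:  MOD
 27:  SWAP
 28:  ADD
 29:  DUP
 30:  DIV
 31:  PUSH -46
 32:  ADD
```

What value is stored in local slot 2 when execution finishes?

PUSH 1   → [1]
PUSH -9  → [1, -9]
SWAP     → [-9, 1]
GT       → [0]
PUSH -9  → [0, -9]
NEG      → [0, 9]
MUL      → [0]
DUP      → [0, 0]
DUP      → [0, 0, 0]
MUL      → [0, 0]
MUL      → [0]
PUSH -4  → [0, -4]
ADD      → [-4]
DUP      → [-4, -4]
STORE 2  → [-4]
PUSH 63  → [-4, 63]
GT       → [0]
LOAD 2   → [0, -4]
POP      → [0]
NEG      → [0]
PUSH 12  → [0, 12]
LOAD 2   → [0, 12, -4]
OVER     → [0, 12, -4, 12]
LT       → [0, 12, 1]
SWAP     → [0, 1, 12]
MOD      → [0, 1]
SWAP     → [1, 0]
ADD      → [1]
DUP      → [1, 1]
DIV      → [1]
PUSH -46 → [1, -46]
ADD      → [-45]

-4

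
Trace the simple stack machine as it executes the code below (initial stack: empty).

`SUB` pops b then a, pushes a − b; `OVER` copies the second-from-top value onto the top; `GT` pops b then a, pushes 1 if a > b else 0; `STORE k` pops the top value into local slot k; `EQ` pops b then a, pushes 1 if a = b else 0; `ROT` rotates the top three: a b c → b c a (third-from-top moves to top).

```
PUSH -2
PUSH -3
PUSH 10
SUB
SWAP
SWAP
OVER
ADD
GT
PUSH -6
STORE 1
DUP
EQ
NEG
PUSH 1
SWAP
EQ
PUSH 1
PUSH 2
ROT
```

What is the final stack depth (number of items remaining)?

PUSH -2 → [-2]
PUSH -3 → [-2, -3]
PUSH 10 → [-2, -3, 10]
SUB     → [-2, -13]
SWAP    → [-13, -2]
SWAP    → [-2, -13]
OVER    → [-2, -13, -2]
ADD     → [-2, -15]
GT      → [1]
PUSH -6 → [1, -6]
STORE 1 → [1]
DUP     → [1, 1]
EQ      → [1]
NEG     → [-1]
PUSH 1  → [-1, 1]
SWAP    → [1, -1]
EQ      → [0]
PUSH 1  → [0, 1]
PUSH 2  → [0, 1, 2]
ROT     → [1, 2, 0]

3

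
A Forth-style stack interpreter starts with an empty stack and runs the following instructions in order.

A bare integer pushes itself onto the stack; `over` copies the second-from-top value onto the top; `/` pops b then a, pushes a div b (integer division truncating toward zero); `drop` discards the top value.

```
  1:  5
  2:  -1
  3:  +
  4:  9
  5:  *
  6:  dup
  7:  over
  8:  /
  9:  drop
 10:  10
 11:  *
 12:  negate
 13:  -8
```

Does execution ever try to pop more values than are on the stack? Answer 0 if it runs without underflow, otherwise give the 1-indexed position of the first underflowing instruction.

5       [5]
-1      [5, -1]
+       [4]
9       [4, 9]
*       [36]
dup     [36, 36]
over    [36, 36, 36]
/       [36, 1]
drop    [36]
10      [36, 10]
*       [360]
negate  [-360]
-8      [-360, -8]

0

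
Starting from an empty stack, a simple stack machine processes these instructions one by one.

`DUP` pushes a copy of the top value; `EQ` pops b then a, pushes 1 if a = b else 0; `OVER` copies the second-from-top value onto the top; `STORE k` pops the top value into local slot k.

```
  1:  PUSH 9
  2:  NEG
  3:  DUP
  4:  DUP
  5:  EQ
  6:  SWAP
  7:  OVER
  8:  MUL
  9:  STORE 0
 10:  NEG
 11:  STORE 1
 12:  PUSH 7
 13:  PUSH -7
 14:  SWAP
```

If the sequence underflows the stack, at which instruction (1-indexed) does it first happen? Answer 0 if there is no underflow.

PUSH 9   9
NEG      -9
DUP      -9 -9
DUP      -9 -9 -9
EQ       -9 1
SWAP     1 -9
OVER     1 -9 1
MUL      1 -9
STORE 0  1
NEG      -1
STORE 1  (empty)
PUSH 7   7
PUSH -7  7 -7
SWAP     -7 7

0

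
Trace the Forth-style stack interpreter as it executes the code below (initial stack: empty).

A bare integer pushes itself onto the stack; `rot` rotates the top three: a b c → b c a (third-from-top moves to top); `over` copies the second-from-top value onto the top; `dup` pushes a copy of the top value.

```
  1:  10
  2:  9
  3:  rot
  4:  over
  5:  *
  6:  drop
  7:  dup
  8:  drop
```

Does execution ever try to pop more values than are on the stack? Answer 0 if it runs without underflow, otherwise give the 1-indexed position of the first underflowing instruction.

10 : 10
9  : 10 9
rot  — needs 3 operands, stack has 2 → underflow

3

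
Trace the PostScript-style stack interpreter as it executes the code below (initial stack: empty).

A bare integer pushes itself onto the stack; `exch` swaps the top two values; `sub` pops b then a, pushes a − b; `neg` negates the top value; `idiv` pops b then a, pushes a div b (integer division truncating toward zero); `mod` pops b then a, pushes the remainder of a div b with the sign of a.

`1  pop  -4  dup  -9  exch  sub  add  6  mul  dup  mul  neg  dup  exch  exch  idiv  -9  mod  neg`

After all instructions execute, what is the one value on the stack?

-1

1    : 1
pop  : (empty)
-4   : -4
dup  : -4 -4
-9   : -4 -4 -9
exch : -4 -9 -4
sub  : -4 -5
add  : -9
6    : -9 6
mul  : -54
dup  : -54 -54
mul  : 2916
neg  : -2916
dup  : -2916 -2916
exch : -2916 -2916
exch : -2916 -2916
idiv : 1
-9   : 1 -9
mod  : 1
neg  : -1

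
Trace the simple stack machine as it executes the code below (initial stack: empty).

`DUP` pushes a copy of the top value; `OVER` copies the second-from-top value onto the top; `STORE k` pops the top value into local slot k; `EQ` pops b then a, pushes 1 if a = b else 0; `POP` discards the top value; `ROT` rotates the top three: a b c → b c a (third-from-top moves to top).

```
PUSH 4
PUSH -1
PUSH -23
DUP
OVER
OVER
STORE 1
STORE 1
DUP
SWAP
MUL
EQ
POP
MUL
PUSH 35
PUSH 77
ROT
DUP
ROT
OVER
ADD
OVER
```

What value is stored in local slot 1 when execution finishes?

PUSH 4   -> 4
PUSH -1  -> 4 -1
PUSH -23 -> 4 -1 -23
DUP      -> 4 -1 -23 -23
OVER     -> 4 -1 -23 -23 -23
OVER     -> 4 -1 -23 -23 -23 -23
STORE 1  -> 4 -1 -23 -23 -23
STORE 1  -> 4 -1 -23 -23
DUP      -> 4 -1 -23 -23 -23
SWAP     -> 4 -1 -23 -23 -23
MUL      -> 4 -1 -23 529
EQ       -> 4 -1 0
POP      -> 4 -1
MUL      -> -4
PUSH 35  -> -4 35
PUSH 77  -> -4 35 77
ROT      -> 35 77 -4
DUP      -> 35 77 -4 -4
ROT      -> 35 -4 -4 77
OVER     -> 35 -4 -4 77 -4
ADD      -> 35 -4 -4 73
OVER     -> 35 -4 -4 73 -4

-23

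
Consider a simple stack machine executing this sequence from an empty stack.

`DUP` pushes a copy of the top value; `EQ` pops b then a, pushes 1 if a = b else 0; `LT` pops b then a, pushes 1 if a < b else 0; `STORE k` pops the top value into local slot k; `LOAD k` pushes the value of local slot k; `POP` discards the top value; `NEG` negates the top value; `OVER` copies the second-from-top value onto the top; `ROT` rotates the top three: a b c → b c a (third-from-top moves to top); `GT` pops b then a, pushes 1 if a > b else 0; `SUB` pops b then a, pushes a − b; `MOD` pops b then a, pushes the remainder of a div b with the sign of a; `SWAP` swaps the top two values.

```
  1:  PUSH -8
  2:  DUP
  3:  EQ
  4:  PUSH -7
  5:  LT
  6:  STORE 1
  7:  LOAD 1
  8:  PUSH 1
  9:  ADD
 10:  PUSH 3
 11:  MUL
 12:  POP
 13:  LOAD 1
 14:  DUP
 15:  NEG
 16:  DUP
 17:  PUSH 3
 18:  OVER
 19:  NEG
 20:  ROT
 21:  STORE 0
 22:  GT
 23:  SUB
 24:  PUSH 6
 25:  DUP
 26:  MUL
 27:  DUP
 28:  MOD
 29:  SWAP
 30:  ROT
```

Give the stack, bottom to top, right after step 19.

PUSH -8 : -8
DUP     : -8 -8
EQ      : 1
PUSH -7 : 1 -7
LT      : 0
STORE 1 : (empty)
LOAD 1  : 0
PUSH 1  : 0 1
ADD     : 1
PUSH 3  : 1 3
MUL     : 3
POP     : (empty)
LOAD 1  : 0
DUP     : 0 0
NEG     : 0 0
DUP     : 0 0 0
PUSH 3  : 0 0 0 3
OVER    : 0 0 0 3 0
NEG     : 0 0 0 3 0

[0, 0, 0, 3, 0]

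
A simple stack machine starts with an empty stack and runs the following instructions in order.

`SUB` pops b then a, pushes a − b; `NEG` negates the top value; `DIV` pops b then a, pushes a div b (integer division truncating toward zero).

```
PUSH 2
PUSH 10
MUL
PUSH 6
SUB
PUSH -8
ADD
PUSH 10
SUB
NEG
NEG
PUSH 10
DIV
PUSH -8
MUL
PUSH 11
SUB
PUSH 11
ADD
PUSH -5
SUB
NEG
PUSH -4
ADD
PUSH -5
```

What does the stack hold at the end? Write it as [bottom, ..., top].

[-9, -5]

PUSH 2  → 2
PUSH 10 → 2 10
MUL     → 20
PUSH 6  → 20 6
SUB     → 14
PUSH -8 → 14 -8
ADD     → 6
PUSH 10 → 6 10
SUB     → -4
NEG     → 4
NEG     → -4
PUSH 10 → -4 10
DIV     → 0
PUSH -8 → 0 -8
MUL     → 0
PUSH 11 → 0 11
SUB     → -11
PUSH 11 → -11 11
ADD     → 0
PUSH -5 → 0 -5
SUB     → 5
NEG     → -5
PUSH -4 → -5 -4
ADD     → -9
PUSH -5 → -9 -5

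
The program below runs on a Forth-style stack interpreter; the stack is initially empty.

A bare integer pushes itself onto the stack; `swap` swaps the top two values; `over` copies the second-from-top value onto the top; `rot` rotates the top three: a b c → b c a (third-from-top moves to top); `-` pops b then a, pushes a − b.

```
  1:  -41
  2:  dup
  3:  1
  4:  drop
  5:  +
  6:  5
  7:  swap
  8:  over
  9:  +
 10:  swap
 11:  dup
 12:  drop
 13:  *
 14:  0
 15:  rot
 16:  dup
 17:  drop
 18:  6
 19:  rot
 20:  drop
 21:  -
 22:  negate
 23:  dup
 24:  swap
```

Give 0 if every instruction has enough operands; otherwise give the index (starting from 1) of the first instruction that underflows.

15

-41  → -41
dup  → -41 -41
1    → -41 -41 1
drop → -41 -41
+    → -82
5    → -82 5
swap → 5 -82
over → 5 -82 5
+    → 5 -77
swap → -77 5
dup  → -77 5 5
drop → -77 5
*    → -385
0    → -385 0
rot  — needs 3 operands, stack has 2 → underflow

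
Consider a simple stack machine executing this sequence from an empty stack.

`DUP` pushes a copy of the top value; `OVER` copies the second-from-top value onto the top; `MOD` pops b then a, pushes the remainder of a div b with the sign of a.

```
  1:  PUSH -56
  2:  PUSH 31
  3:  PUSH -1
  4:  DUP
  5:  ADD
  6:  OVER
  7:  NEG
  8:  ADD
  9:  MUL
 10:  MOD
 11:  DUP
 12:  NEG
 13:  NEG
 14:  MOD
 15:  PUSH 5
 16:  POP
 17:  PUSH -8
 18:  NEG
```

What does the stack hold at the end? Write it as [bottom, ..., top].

[0, 8]

PUSH -56 → -56
PUSH 31  → -56 31
PUSH -1  → -56 31 -1
DUP      → -56 31 -1 -1
ADD      → -56 31 -2
OVER     → -56 31 -2 31
NEG      → -56 31 -2 -31
ADD      → -56 31 -33
MUL      → -56 -1023
MOD      → -56
DUP      → -56 -56
NEG      → -56 56
NEG      → -56 -56
MOD      → 0
PUSH 5   → 0 5
POP      → 0
PUSH -8  → 0 -8
NEG      → 0 8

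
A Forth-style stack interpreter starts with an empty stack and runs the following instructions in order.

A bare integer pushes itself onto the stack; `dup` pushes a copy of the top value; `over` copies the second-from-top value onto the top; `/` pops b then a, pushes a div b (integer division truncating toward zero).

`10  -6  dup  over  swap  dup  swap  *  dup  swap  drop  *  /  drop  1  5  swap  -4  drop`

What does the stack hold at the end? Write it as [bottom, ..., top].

[10, 5, 1]

10   -> 10
-6   -> 10 -6
dup  -> 10 -6 -6
over -> 10 -6 -6 -6
swap -> 10 -6 -6 -6
dup  -> 10 -6 -6 -6 -6
swap -> 10 -6 -6 -6 -6
*    -> 10 -6 -6 36
dup  -> 10 -6 -6 36 36
swap -> 10 -6 -6 36 36
drop -> 10 -6 -6 36
*    -> 10 -6 -216
/    -> 10 0
drop -> 10
1    -> 10 1
5    -> 10 1 5
swap -> 10 5 1
-4   -> 10 5 1 -4
drop -> 10 5 1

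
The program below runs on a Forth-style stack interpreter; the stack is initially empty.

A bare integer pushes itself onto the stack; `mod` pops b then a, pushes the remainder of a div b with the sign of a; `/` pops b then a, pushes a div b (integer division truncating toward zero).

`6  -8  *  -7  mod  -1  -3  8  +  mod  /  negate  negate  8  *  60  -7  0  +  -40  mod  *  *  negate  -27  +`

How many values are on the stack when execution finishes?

1

6      → 6
-8     → 6 -8
*      → -48
-7     → -48 -7
mod    → -6
-1     → -6 -1
-3     → -6 -1 -3
8      → -6 -1 -3 8
+      → -6 -1 5
mod    → -6 -1
/      → 6
negate → -6
negate → 6
8      → 6 8
*      → 48
60     → 48 60
-7     → 48 60 -7
0      → 48 60 -7 0
+      → 48 60 -7
-40    → 48 60 -7 -40
mod    → 48 60 -7
*      → 48 -420
*      → -20160
negate → 20160
-27    → 20160 -27
+      → 20133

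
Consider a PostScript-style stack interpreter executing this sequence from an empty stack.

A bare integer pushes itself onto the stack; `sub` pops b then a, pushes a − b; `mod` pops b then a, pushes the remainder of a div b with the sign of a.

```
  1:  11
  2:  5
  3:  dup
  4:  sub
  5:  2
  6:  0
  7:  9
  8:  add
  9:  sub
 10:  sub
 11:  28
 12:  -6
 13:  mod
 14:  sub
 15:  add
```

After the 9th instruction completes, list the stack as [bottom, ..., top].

[11, 0, -7]

11   [11]
5    [11, 5]
dup  [11, 5, 5]
sub  [11, 0]
2    [11, 0, 2]
0    [11, 0, 2, 0]
9    [11, 0, 2, 0, 9]
add  [11, 0, 2, 9]
sub  [11, 0, -7]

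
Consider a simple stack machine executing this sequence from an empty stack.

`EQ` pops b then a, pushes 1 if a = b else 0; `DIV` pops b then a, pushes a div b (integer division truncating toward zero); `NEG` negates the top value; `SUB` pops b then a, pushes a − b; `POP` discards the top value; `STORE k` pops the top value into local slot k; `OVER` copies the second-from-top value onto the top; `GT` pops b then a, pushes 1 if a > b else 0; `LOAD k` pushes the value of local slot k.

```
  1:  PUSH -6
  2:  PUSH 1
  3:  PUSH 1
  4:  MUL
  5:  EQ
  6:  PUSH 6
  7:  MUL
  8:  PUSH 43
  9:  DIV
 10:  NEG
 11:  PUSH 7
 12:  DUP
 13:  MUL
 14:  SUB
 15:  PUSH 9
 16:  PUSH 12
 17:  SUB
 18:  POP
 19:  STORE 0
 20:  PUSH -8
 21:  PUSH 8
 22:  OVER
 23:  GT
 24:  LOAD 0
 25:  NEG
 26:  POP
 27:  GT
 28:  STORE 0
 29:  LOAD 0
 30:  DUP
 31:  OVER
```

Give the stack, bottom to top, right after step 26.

PUSH -6  -6
PUSH 1   -6 1
PUSH 1   -6 1 1
MUL      -6 1
EQ       0
PUSH 6   0 6
MUL      0
PUSH 43  0 43
DIV      0
NEG      0
PUSH 7   0 7
DUP      0 7 7
MUL      0 49
SUB      -49
PUSH 9   -49 9
PUSH 12  -49 9 12
SUB      -49 -3
POP      -49
STORE 0  (empty)
PUSH -8  -8
PUSH 8   -8 8
OVER     -8 8 -8
GT       -8 1
LOAD 0   -8 1 -49
NEG      -8 1 49
POP      -8 1

[-8, 1]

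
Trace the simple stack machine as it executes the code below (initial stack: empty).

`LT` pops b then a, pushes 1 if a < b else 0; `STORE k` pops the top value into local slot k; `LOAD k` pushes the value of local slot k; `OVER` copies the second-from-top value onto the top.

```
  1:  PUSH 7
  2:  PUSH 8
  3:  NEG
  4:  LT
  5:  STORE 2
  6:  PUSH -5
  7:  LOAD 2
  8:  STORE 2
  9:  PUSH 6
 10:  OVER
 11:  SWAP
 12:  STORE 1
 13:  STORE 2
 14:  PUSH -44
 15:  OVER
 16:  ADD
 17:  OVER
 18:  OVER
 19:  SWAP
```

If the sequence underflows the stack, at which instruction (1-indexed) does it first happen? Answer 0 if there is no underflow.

0

PUSH 7   : 7
PUSH 8   : 7 8
NEG      : 7 -8
LT       : 0
STORE 2  : (empty)
PUSH -5  : -5
LOAD 2   : -5 0
STORE 2  : -5
PUSH 6   : -5 6
OVER     : -5 6 -5
SWAP     : -5 -5 6
STORE 1  : -5 -5
STORE 2  : -5
PUSH -44 : -5 -44
OVER     : -5 -44 -5
ADD      : -5 -49
OVER     : -5 -49 -5
OVER     : -5 -49 -5 -49
SWAP     : -5 -49 -49 -5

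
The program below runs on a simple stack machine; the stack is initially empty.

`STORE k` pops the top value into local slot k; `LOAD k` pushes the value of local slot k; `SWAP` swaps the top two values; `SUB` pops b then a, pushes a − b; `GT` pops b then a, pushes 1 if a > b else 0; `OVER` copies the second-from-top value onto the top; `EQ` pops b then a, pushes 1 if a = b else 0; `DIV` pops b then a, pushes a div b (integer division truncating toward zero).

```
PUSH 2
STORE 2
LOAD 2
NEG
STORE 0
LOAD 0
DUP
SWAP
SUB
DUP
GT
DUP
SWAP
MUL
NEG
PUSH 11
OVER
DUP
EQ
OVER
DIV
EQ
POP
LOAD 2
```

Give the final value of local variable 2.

PUSH 2   2
STORE 2  (empty)
LOAD 2   2
NEG      -2
STORE 0  (empty)
LOAD 0   -2
DUP      -2 -2
SWAP     -2 -2
SUB      0
DUP      0 0
GT       0
DUP      0 0
SWAP     0 0
MUL      0
NEG      0
PUSH 11  0 11
OVER     0 11 0
DUP      0 11 0 0
EQ       0 11 1
OVER     0 11 1 11
DIV      0 11 0
EQ       0 0
POP      0
LOAD 2   0 2

2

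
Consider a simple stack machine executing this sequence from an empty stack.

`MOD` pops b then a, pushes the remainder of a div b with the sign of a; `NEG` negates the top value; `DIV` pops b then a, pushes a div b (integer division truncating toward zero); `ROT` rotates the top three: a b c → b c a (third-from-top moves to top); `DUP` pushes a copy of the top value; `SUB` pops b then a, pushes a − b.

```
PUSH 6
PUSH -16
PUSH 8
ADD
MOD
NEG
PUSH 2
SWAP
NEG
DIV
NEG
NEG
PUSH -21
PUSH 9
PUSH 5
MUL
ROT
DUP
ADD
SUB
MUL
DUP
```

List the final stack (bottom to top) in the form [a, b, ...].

[-945, -945]

PUSH 6   -> 6
PUSH -16 -> 6 -16
PUSH 8   -> 6 -16 8
ADD      -> 6 -8
MOD      -> 6
NEG      -> -6
PUSH 2   -> -6 2
SWAP     -> 2 -6
NEG      -> 2 6
DIV      -> 0
NEG      -> 0
NEG      -> 0
PUSH -21 -> 0 -21
PUSH 9   -> 0 -21 9
PUSH 5   -> 0 -21 9 5
MUL      -> 0 -21 45
ROT      -> -21 45 0
DUP      -> -21 45 0 0
ADD      -> -21 45 0
SUB      -> -21 45
MUL      -> -945
DUP      -> -945 -945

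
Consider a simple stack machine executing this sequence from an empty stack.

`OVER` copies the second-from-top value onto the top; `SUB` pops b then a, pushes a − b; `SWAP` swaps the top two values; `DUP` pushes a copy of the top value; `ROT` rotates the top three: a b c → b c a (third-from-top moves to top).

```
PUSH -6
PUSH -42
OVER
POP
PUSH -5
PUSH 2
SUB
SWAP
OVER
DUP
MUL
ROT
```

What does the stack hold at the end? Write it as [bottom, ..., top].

[-6, -42, 49, -7]

PUSH -6  → [-6]
PUSH -42 → [-6, -42]
OVER     → [-6, -42, -6]
POP      → [-6, -42]
PUSH -5  → [-6, -42, -5]
PUSH 2   → [-6, -42, -5, 2]
SUB      → [-6, -42, -7]
SWAP     → [-6, -7, -42]
OVER     → [-6, -7, -42, -7]
DUP      → [-6, -7, -42, -7, -7]
MUL      → [-6, -7, -42, 49]
ROT      → [-6, -42, 49, -7]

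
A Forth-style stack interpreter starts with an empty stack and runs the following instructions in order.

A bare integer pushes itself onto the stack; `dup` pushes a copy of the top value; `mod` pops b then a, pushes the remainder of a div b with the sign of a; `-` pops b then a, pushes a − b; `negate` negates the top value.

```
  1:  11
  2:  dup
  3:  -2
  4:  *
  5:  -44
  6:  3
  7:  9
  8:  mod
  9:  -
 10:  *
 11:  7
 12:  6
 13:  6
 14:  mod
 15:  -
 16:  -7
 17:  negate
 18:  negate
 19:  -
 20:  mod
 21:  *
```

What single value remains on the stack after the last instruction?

132

11      11
dup     11 11
-2      11 11 -2
*       11 -22
-44     11 -22 -44
3       11 -22 -44 3
9       11 -22 -44 3 9
mod     11 -22 -44 3
-       11 -22 -47
*       11 1034
7       11 1034 7
6       11 1034 7 6
6       11 1034 7 6 6
mod     11 1034 7 0
-       11 1034 7
-7      11 1034 7 -7
negate  11 1034 7 7
negate  11 1034 7 -7
-       11 1034 14
mod     11 12
*       132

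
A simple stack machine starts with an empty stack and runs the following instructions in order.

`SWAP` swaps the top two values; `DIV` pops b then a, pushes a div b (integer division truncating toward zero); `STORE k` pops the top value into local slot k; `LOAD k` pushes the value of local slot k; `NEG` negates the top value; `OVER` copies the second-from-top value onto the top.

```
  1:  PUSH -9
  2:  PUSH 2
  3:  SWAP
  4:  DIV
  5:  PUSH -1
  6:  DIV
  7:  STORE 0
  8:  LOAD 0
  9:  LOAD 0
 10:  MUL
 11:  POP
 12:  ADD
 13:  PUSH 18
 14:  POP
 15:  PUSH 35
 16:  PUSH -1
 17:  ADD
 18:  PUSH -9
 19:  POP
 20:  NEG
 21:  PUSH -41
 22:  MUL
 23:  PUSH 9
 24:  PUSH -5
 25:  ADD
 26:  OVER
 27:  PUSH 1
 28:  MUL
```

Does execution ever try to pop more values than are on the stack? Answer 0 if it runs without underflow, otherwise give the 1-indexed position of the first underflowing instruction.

12

PUSH -9 : [-9]
PUSH 2  : [-9, 2]
SWAP    : [2, -9]
DIV     : [0]
PUSH -1 : [0, -1]
DIV     : [0]
STORE 0 : []
LOAD 0  : [0]
LOAD 0  : [0, 0]
MUL     : [0]
POP     : []
ADD  — needs 2 operands, stack has 0 → underflow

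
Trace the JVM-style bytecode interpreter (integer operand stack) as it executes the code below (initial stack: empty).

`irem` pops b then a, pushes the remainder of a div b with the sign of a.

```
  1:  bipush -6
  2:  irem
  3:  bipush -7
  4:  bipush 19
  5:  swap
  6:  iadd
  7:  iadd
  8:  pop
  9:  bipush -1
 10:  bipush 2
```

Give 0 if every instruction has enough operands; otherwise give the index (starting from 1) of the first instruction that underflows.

bipush -6 → -6
irem  — needs 2 operands, stack has 1 → underflow

2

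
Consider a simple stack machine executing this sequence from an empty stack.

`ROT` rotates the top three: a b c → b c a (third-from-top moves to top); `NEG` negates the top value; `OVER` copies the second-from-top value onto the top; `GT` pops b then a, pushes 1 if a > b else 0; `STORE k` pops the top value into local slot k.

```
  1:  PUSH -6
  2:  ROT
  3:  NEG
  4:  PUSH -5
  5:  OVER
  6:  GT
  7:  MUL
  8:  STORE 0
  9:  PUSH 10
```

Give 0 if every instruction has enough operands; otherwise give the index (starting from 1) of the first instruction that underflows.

2

PUSH -6  [-6]
ROT  — needs 3 operands, stack has 1 → underflow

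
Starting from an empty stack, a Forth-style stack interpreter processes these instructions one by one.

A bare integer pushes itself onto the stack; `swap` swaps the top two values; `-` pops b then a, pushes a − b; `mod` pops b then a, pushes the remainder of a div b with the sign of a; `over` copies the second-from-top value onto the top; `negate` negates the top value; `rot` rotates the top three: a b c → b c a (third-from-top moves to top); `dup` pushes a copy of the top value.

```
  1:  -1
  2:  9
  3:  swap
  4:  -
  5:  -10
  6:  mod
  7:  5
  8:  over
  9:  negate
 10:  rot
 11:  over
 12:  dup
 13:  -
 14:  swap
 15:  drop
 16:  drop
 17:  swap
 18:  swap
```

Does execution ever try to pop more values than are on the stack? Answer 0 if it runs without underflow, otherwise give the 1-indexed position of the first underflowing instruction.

-1      [-1]
9       [-1, 9]
swap    [9, -1]
-       [10]
-10     [10, -10]
mod     [0]
5       [0, 5]
over    [0, 5, 0]
negate  [0, 5, 0]
rot     [5, 0, 0]
over    [5, 0, 0, 0]
dup     [5, 0, 0, 0, 0]
-       [5, 0, 0, 0]
swap    [5, 0, 0, 0]
drop    [5, 0, 0]
drop    [5, 0]
swap    [0, 5]
swap    [5, 0]

0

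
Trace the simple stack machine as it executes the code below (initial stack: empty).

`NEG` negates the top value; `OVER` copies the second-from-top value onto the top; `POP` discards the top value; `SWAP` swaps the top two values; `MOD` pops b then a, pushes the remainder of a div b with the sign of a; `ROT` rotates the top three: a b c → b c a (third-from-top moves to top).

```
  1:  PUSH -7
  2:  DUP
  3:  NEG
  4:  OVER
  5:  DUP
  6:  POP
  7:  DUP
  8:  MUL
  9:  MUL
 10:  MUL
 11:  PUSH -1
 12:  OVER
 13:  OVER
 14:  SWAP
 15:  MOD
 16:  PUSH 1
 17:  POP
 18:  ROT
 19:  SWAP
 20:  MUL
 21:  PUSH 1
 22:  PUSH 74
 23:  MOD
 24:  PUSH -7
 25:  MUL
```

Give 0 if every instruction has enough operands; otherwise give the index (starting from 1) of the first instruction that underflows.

PUSH -7 → [-7]
DUP     → [-7, -7]
NEG     → [-7, 7]
OVER    → [-7, 7, -7]
DUP     → [-7, 7, -7, -7]
POP     → [-7, 7, -7]
DUP     → [-7, 7, -7, -7]
MUL     → [-7, 7, 49]
MUL     → [-7, 343]
MUL     → [-2401]
PUSH -1 → [-2401, -1]
OVER    → [-2401, -1, -2401]
OVER    → [-2401, -1, -2401, -1]
SWAP    → [-2401, -1, -1, -2401]
MOD     → [-2401, -1, -1]
PUSH 1  → [-2401, -1, -1, 1]
POP     → [-2401, -1, -1]
ROT     → [-1, -1, -2401]
SWAP    → [-1, -2401, -1]
MUL     → [-1, 2401]
PUSH 1  → [-1, 2401, 1]
PUSH 74 → [-1, 2401, 1, 74]
MOD     → [-1, 2401, 1]
PUSH -7 → [-1, 2401, 1, -7]
MUL     → [-1, 2401, -7]

0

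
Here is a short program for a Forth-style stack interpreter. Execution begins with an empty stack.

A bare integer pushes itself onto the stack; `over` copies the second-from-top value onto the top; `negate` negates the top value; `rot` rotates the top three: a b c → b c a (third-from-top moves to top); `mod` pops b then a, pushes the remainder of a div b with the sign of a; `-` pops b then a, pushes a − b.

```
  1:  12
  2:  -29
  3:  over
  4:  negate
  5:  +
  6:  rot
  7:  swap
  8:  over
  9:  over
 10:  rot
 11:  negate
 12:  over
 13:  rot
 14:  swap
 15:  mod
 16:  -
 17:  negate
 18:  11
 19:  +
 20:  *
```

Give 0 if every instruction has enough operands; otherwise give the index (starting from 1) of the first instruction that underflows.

6

12     : 12
-29    : 12 -29
over   : 12 -29 12
negate : 12 -29 -12
+      : 12 -41
rot  — needs 3 operands, stack has 2 → underflow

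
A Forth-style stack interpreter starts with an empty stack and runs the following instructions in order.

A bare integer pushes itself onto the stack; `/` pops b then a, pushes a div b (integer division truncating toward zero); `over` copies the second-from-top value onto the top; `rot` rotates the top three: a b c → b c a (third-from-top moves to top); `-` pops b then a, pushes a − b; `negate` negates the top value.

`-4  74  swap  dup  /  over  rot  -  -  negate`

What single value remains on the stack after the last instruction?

-1

-4     -> -4
74     -> -4 74
swap   -> 74 -4
dup    -> 74 -4 -4
/      -> 74 1
over   -> 74 1 74
rot    -> 1 74 74
-      -> 1 0
-      -> 1
negate -> -1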